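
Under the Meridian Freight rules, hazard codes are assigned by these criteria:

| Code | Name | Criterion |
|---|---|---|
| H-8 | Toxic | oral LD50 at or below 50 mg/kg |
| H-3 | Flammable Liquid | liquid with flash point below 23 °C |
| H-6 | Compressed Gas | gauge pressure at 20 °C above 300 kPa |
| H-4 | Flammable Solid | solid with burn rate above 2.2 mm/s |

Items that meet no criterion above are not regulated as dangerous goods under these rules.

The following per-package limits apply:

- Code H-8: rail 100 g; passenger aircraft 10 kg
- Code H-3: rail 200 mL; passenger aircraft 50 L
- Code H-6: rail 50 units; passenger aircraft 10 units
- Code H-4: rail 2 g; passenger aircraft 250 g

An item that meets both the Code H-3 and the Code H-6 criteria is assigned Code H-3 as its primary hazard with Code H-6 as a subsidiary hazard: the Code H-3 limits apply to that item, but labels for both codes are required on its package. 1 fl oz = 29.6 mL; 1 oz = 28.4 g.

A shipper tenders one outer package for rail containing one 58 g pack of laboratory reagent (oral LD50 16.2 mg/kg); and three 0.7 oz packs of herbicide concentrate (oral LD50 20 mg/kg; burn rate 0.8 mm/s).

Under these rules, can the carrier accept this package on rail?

Laboratory reagent: oral LD50 16.2 mg/kg ≤ 50 mg/kg → Code H-8 (Toxic).
The herbicide concentrate has oral LD50 20 mg/kg, which is ≤ 50 mg/kg, so it is Code H-8 (Toxic).
Code H-8 net quantity: 58 g + (three 0.7 oz packs = 59.64 g) = 117.64 g.
That exceeds the Code H-8 rail limit of 100 g.

No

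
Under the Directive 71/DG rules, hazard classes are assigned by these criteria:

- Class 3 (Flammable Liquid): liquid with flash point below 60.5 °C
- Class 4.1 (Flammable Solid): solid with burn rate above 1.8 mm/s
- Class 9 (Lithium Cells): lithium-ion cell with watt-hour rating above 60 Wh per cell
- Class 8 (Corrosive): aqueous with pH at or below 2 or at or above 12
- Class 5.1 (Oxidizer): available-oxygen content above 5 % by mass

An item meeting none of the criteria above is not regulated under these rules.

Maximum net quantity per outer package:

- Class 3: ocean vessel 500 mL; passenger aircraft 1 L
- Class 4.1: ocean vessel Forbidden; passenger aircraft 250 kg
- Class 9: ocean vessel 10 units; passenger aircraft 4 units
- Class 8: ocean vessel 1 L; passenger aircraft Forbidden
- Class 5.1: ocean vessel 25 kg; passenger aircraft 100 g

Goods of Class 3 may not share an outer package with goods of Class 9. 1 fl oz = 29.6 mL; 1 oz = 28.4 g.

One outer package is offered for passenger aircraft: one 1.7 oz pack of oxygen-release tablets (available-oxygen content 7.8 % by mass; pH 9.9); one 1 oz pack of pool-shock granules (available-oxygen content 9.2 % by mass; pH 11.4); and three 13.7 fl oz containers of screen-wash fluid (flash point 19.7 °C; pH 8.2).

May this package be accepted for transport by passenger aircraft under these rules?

The oxygen-release tablets have available-oxygen content 7.8 % by mass, which is > 5 % by mass, so they are Class 5.1 (Oxidizer).
With available-oxygen content 9.2 % by mass (> 5 % by mass), the pool-shock granules fall in Class 5.1.
The screen-wash fluid has flash point 19.7 °C, which is < 60.5 °C, so it is Class 3 (Flammable Liquid).
Class 3 quantity: three 13.7 fl oz containers = 1216.56 mL.
1216.56 mL > 1 L (passenger aircraft limit, Class 3) — over the limit.
Total Class 5.1: (one 1.7 oz pack = 48.28 g) + (one 1 oz pack = 28.4 g) = 76.68 g.
That is within the Class 5.1 passenger aircraft limit of 100 g.
The segregation rule (Class 3 with Class 9) does not apply to Class 3 with Class 5.1.

No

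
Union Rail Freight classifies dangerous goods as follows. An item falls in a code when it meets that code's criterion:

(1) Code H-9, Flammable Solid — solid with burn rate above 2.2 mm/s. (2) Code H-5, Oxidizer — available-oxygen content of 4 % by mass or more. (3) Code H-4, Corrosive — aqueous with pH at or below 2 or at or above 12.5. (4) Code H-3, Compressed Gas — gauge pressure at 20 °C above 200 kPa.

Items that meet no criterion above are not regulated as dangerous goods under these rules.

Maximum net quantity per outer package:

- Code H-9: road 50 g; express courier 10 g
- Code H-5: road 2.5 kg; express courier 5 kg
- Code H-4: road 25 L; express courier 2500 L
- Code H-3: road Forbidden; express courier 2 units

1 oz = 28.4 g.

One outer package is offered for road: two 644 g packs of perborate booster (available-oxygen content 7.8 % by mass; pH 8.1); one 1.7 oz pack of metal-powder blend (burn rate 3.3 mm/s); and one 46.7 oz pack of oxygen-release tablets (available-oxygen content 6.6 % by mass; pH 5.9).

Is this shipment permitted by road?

Available-oxygen content 7.8 % by mass meets the Code H-5 criterion (Oxidizer), so the perborate booster is Code H-5.
The metal-powder blend has burn rate 3.3 mm/s, which is > 2.2 mm/s, so it is Code H-9 (Flammable Solid).
Oxygen-release tablets: available-oxygen content 6.6 % by mass ≥ 4 % by mass → Code H-5 (Oxidizer).
Code H-5 net quantity: (two 644 g packs = 1.288 kg) + (one 46.7 oz pack = 1326.28 g) = 2614.28 g.
2614.28 g > 2.5 kg (road limit, Code H-5) — over the limit.
Code H-9 quantity: one 1.7 oz pack = 48.28 g.
48.28 g ≤ 50 g (road limit, Code H-9) — within limit.

No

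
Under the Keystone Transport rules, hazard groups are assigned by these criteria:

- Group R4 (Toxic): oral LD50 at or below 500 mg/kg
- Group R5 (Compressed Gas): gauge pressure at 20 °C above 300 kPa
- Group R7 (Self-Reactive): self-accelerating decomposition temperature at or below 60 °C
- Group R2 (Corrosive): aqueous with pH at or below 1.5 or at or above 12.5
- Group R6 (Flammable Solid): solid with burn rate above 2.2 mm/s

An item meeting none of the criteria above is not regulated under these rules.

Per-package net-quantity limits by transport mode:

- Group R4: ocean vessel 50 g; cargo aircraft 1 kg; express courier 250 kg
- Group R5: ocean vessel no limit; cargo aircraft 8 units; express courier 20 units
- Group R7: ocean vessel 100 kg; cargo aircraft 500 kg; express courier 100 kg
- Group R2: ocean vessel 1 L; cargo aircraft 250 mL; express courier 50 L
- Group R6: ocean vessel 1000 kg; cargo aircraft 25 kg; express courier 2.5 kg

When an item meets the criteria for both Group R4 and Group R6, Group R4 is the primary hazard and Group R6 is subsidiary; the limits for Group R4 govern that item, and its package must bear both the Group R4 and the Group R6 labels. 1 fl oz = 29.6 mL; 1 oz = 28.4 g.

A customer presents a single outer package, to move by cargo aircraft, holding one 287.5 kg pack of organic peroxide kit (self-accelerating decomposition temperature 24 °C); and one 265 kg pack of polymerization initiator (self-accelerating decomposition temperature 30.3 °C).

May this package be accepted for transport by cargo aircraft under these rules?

No

Organic peroxide kit: self-accelerating decomposition temperature 24 °C ≤ 60 °C → Group R7 (Self-Reactive).
Self-accelerating decomposition temperature 30.3 °C meets the Group R7 criterion (Self-Reactive), so the polymerization initiator is Group R7.
Total Group R7: 287.5 kg + 265 kg = 552.5 kg.
552.5 kg > 500 kg (cargo aircraft limit, Group R7) — over the limit.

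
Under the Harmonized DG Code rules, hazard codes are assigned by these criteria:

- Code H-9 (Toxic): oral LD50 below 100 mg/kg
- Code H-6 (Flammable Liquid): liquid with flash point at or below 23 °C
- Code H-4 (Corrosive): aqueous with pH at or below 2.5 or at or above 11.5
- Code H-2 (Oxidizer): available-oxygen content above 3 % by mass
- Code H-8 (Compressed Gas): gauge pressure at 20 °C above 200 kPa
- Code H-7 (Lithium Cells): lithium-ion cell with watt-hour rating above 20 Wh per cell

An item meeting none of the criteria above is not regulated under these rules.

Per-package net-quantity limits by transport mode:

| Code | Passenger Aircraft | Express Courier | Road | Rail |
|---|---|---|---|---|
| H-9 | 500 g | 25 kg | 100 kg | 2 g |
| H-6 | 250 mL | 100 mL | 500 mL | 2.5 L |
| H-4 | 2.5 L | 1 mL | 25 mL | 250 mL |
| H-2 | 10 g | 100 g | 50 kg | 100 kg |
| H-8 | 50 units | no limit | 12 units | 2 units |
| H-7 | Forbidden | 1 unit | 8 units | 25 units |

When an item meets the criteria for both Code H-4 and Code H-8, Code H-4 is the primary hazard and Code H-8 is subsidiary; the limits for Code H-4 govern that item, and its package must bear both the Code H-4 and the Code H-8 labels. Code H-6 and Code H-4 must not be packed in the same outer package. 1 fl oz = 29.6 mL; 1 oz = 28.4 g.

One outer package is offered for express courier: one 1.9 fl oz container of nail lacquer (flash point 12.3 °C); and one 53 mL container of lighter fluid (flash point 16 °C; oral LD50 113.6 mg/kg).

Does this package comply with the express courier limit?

Flash point 12.3 °C meets the Code H-6 criterion (Flammable Liquid), so the nail lacquer is Code H-6.
Lighter fluid: flash point 16 °C ≤ 23 °C → Code H-6 (Flammable Liquid).
Code H-6 net quantity: (one 1.9 fl oz container = 56.24 mL) + 53 mL = 109.24 mL.
109.24 mL > 100 mL (express courier limit, Code H-6) — over the limit.

No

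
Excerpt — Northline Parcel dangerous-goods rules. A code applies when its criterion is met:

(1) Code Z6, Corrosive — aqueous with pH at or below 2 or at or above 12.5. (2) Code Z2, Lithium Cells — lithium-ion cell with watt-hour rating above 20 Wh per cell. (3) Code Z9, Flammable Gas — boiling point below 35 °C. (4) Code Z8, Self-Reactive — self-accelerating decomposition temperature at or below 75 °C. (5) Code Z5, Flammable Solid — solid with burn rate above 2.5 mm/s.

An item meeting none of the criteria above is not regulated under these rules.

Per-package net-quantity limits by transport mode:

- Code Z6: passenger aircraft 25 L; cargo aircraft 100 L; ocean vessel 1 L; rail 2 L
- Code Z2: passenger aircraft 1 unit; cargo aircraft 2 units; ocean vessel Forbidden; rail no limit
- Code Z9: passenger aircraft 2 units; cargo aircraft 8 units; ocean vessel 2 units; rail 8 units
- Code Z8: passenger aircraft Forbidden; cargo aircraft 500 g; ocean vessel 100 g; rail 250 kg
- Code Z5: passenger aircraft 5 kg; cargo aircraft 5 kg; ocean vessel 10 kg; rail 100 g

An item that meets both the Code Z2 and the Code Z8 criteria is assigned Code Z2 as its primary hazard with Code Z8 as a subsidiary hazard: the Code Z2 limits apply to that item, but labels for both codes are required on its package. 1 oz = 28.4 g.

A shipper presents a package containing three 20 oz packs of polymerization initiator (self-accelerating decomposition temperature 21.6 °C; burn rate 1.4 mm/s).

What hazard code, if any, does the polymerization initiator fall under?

Code Z8

Polymerization initiator: self-accelerating decomposition temperature 21.6 °C ≤ 75 °C → Code Z8 (Self-Reactive).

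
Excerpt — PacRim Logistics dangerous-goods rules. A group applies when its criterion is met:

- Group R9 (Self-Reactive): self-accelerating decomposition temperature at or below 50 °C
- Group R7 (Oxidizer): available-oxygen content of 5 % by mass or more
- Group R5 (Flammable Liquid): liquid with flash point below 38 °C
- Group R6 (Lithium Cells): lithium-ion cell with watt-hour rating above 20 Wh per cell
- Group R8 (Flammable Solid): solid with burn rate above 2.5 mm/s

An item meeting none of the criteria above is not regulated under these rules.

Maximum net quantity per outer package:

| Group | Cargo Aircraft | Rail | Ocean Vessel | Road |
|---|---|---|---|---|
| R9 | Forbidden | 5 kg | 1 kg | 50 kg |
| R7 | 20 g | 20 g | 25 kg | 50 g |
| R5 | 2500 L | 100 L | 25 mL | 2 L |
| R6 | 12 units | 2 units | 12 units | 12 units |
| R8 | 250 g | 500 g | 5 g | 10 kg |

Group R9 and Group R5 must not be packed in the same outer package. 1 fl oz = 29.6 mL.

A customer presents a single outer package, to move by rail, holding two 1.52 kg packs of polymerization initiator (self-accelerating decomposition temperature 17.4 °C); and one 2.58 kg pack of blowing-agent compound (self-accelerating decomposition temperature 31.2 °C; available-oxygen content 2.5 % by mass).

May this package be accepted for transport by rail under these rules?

No

The polymerization initiator has self-accelerating decomposition temperature 17.4 °C, which is ≤ 50 °C, so it is Group R9 (Self-Reactive).
Blowing-agent compound: self-accelerating decomposition temperature 31.2 °C ≤ 50 °C → Group R9 (Self-Reactive).
Total Group R9: (two 1.52 kg packs = 3.04 kg) + 2.58 kg = 5.62 kg.
5.62 kg exceeds the rail limit of 5 kg for Group R9.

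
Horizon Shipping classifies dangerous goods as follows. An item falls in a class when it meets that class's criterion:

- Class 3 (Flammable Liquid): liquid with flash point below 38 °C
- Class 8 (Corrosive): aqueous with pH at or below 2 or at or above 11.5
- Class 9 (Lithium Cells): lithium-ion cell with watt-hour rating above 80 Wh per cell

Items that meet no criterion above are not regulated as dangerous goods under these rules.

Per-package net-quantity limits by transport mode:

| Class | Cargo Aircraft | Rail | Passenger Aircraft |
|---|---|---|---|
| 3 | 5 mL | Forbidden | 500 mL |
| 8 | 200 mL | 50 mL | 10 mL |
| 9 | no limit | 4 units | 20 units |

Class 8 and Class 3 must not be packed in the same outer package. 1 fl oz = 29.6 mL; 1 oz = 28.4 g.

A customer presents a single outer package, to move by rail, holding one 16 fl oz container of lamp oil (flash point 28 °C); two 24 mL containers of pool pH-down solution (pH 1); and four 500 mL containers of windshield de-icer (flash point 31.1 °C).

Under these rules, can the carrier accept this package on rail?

No

Lamp oil: flash point 28 °C < 38 °C → Class 3 (Flammable Liquid).
With pH 1 (≤ 2), the pool pH-down solution falls in Class 8.
The windshield de-icer has flash point 31.1 °C, which is < 38 °C, so it is Class 3 (Flammable Liquid).
Class 8 quantity: two 24 mL containers = 48 mL.
48 mL is within the rail limit of 50 mL for Class 8.
Class 3 net quantity: (one 16 fl oz container = 473.6 mL) + (four 500 mL containers = 2 L) = 2473.6 mL.
Class 3 is Forbidden by rail.
Class 8 and Class 3 may not share an outer package.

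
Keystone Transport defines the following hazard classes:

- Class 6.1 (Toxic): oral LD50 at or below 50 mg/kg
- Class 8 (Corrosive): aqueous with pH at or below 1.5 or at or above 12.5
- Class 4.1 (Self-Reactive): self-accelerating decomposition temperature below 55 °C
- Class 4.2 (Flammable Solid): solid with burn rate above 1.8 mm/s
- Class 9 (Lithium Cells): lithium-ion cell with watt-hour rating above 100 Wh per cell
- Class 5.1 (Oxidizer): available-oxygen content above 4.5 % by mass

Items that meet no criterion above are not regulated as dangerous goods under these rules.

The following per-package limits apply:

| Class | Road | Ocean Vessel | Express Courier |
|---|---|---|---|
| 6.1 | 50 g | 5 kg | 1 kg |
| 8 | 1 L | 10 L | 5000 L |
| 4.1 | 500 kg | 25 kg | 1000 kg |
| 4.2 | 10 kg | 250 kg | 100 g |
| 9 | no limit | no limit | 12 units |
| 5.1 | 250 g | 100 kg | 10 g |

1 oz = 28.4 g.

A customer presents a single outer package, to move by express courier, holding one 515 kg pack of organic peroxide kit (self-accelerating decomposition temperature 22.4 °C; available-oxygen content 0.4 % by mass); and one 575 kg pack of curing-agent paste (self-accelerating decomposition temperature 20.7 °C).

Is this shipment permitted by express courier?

The organic peroxide kit has self-accelerating decomposition temperature 22.4 °C, which is < 55 °C, so it is Class 4.1 (Self-Reactive).
Self-accelerating decomposition temperature 20.7 °C meets the Class 4.1 criterion (Self-Reactive), so the curing-agent paste is Class 4.1.
Total Class 4.1: 515 kg + 575 kg = 1090 kg.
1090 kg > 1000 kg (express courier limit, Class 4.1) — over the limit.

No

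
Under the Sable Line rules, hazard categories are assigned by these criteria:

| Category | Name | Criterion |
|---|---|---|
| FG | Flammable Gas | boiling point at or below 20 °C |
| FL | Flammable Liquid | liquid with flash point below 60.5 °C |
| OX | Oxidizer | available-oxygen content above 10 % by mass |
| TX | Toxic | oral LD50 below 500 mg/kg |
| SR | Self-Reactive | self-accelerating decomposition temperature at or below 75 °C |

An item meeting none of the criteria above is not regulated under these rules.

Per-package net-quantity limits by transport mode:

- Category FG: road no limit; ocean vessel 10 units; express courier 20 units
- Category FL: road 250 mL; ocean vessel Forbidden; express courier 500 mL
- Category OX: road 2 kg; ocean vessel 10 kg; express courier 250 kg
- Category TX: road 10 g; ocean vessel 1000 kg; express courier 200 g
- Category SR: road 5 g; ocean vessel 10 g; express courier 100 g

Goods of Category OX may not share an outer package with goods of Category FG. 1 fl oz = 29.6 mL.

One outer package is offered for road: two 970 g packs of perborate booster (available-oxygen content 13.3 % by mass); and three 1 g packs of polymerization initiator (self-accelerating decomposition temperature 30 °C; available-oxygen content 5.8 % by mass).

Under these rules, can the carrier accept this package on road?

Yes

Available-oxygen content 13.3 % by mass meets the Category OX criterion (Oxidizer), so the perborate booster is Category OX.
With self-accelerating decomposition temperature 30 °C (≤ 75 °C), the polymerization initiator falls in Category SR.
Category OX quantity: two 970 g packs = 1.94 kg.
1.94 kg ≤ 2 kg (road limit, Category OX) — within limit.
Category SR quantity: three 1 g packs = 3 g.
That is within the Category SR road limit of 5 g.
The segregation rule (Category OX with Category FG) does not apply to Category OX with Category SR.
Every hazard category is within its road limit and no segregation rule is violated.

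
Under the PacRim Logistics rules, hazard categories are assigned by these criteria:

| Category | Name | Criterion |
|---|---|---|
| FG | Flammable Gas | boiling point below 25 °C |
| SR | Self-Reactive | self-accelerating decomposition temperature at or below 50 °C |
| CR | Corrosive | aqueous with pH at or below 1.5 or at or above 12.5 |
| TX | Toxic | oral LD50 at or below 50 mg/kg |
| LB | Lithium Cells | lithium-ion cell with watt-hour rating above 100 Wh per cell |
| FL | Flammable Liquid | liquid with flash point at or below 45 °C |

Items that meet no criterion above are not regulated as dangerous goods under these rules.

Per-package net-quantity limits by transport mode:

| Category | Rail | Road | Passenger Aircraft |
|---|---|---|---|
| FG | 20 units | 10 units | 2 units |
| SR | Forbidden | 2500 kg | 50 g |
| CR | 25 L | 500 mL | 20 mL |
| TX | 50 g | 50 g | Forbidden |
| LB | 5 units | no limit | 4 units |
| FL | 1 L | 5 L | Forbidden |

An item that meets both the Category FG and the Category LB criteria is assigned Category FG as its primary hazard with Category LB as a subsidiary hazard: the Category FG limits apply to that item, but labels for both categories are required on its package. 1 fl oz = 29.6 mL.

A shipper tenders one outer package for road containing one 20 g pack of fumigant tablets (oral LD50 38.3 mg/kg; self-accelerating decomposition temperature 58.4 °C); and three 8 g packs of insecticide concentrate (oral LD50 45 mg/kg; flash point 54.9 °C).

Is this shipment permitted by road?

The fumigant tablets have oral LD50 38.3 mg/kg, which is ≤ 50 mg/kg, so they are Category TX (Toxic).
With oral LD50 45 mg/kg (≤ 50 mg/kg), the insecticide concentrate falls in Category TX.
Category TX net quantity: 20 g + (three 8 g packs = 24 g) = 44 g.
44 g ≤ 50 g (road limit, Category TX) — within limit.

Yes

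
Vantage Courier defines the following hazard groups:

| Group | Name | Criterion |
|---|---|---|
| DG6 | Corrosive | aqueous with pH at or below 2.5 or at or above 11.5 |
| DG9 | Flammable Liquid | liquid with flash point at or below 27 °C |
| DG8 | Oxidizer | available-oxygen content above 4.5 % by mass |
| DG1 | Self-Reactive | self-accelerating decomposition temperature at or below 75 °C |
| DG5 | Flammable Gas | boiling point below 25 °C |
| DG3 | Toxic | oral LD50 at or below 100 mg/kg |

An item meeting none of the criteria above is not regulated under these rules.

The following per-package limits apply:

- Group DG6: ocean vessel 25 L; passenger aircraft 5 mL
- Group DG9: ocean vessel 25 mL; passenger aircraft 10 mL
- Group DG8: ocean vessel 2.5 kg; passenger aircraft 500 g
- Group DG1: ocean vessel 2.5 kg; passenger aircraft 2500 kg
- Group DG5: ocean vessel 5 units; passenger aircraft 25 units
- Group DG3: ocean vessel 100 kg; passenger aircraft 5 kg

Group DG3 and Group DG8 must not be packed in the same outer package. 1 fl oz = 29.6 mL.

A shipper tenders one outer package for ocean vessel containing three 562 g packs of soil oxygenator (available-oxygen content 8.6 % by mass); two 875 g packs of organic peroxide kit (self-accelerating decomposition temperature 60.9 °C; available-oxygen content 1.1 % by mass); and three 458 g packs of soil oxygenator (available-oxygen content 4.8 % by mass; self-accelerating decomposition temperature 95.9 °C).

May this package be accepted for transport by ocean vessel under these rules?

Available-oxygen content 8.6 % by mass meets the Group DG8 criterion (Oxidizer), so the soil oxygenator is Group DG8.
With self-accelerating decomposition temperature 60.9 °C (≤ 75 °C), the organic peroxide kit falls in Group DG1.
Soil oxygenator: available-oxygen content 4.8 % by mass > 4.5 % by mass → Group DG8 (Oxidizer).
Total Group DG8: (three 562 g packs = 1.686 kg) + (three 458 g packs = 1.374 kg) = 3.06 kg.
3.06 kg exceeds the ocean vessel limit of 2.5 kg for Group DG8.
Group DG1 quantity: two 875 g packs = 1.75 kg.
That is within the Group DG1 ocean vessel limit of 2.5 kg.
The segregation rule (Group DG3 with Group DG8) does not apply to Group DG8 with Group DG1.

No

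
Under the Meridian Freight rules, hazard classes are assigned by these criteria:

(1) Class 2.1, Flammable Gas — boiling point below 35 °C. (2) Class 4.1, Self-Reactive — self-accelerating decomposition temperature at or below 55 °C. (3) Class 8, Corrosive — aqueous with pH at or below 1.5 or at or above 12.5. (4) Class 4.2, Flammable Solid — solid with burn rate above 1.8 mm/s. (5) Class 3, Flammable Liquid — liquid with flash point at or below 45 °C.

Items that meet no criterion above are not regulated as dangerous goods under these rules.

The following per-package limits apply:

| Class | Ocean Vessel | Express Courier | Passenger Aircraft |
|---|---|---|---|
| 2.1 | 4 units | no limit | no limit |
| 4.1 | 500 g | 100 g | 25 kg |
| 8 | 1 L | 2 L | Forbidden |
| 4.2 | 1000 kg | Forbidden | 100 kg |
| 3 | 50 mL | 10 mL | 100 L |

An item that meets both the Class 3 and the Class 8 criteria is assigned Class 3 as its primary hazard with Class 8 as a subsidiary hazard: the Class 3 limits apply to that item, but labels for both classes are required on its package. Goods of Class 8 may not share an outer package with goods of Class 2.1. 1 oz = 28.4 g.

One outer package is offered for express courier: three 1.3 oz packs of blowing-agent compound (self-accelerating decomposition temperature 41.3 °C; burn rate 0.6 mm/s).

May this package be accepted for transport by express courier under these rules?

The blowing-agent compound has self-accelerating decomposition temperature 41.3 °C, which is ≤ 55 °C, so it is Class 4.1 (Self-Reactive).
Class 4.1 quantity: three 1.3 oz packs = 110.76 g.
110.76 g exceeds the express courier limit of 100 g for Class 4.1.

No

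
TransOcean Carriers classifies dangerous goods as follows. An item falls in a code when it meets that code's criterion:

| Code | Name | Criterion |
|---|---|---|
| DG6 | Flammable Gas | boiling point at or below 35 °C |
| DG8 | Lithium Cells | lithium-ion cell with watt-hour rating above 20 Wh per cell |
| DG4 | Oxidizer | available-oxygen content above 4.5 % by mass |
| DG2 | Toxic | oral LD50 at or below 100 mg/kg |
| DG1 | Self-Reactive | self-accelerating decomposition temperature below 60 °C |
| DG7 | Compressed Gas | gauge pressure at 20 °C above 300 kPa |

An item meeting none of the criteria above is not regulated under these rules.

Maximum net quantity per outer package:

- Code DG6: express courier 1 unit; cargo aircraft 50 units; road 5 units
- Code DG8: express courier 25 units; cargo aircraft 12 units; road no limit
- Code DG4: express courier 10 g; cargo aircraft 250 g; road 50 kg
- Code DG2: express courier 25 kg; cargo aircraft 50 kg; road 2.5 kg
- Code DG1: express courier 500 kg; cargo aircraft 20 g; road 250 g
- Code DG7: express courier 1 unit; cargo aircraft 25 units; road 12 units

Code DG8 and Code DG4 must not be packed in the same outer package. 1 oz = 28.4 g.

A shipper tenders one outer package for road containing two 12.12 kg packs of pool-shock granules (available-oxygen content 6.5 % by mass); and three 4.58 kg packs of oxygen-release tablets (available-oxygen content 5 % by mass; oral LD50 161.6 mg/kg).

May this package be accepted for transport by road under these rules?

Yes

The pool-shock granules have available-oxygen content 6.5 % by mass, which is > 4.5 % by mass, so they are Code DG4 (Oxidizer).
With available-oxygen content 5 % by mass (> 4.5 % by mass), the oxygen-release tablets fall in Code DG4.
Code DG4 net quantity: (two 12.12 kg packs = 24.24 kg) + (three 4.58 kg packs = 13.74 kg) = 37.98 kg.
That is within the Code DG4 road limit of 50 kg.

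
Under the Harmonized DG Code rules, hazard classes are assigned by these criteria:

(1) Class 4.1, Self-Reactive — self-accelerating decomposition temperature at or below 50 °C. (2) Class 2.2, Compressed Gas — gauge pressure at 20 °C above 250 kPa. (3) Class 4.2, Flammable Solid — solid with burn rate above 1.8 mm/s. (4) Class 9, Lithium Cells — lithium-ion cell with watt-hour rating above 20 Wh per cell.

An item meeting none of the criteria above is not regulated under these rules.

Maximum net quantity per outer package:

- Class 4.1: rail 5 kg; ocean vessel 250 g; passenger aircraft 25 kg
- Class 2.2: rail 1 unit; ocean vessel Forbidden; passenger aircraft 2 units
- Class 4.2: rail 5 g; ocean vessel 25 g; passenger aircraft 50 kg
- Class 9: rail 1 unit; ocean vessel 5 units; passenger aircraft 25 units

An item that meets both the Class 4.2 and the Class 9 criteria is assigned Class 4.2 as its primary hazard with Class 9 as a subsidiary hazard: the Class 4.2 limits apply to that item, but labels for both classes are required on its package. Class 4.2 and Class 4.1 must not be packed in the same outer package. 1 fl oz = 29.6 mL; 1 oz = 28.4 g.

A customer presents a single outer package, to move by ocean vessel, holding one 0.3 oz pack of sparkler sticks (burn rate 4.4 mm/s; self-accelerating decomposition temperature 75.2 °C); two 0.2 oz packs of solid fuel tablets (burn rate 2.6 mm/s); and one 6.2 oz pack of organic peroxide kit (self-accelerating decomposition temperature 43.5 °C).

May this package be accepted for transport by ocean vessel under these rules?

With burn rate 4.4 mm/s (> 1.8 mm/s), the sparkler sticks fall in Class 4.2.
With burn rate 2.6 mm/s (> 1.8 mm/s), the solid fuel tablets fall in Class 4.2.
The organic peroxide kit has self-accelerating decomposition temperature 43.5 °C, which is ≤ 50 °C, so it is Class 4.1 (Self-Reactive).
Class 4.2 net quantity: (one 0.3 oz pack = 8.52 g) + (two 0.2 oz packs = 11.36 g) = 19.88 g.
19.88 g ≤ 25 g (ocean vessel limit, Class 4.2) — within limit.
Class 4.1 quantity: one 6.2 oz pack = 176.08 g.
That is within the Class 4.1 ocean vessel limit of 250 g.
Class 4.2 and Class 4.1 may not share an outer package.

No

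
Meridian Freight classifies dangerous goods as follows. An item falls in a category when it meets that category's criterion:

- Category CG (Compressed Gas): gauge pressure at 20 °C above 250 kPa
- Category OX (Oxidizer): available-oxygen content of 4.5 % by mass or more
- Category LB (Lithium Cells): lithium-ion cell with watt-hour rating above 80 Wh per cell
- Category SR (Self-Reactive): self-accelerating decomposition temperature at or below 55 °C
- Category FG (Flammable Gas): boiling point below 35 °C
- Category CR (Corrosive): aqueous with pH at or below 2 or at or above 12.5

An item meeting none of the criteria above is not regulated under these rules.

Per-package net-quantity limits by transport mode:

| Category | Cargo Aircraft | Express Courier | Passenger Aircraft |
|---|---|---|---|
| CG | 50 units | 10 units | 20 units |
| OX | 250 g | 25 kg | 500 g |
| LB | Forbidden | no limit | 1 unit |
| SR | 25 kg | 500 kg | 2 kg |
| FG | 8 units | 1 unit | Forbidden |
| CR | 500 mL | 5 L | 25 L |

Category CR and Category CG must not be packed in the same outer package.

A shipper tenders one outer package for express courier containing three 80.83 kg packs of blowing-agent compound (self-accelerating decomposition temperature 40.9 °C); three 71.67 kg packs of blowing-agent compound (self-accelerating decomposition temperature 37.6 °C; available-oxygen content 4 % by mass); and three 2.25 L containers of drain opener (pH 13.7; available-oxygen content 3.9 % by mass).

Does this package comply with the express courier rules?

No

Blowing-agent compound: self-accelerating decomposition temperature 40.9 °C ≤ 55 °C → Category SR (Self-Reactive).
Blowing-agent compound: self-accelerating decomposition temperature 37.6 °C ≤ 55 °C → Category SR (Self-Reactive).
pH 13.7 meets the Category CR criterion (Corrosive), so the drain opener is Category CR.
Category CR quantity: three 2.25 L containers = 6.75 L.
6.75 L > 5 L (express courier limit, Category CR) — over the limit.
Category SR net quantity: (three 80.83 kg packs = 242.49 kg) + (three 71.67 kg packs = 215.01 kg) = 457.5 kg.
That is within the Category SR express courier limit of 500 kg.
The segregation rule (Category CR with Category CG) does not apply to Category CR with Category SR.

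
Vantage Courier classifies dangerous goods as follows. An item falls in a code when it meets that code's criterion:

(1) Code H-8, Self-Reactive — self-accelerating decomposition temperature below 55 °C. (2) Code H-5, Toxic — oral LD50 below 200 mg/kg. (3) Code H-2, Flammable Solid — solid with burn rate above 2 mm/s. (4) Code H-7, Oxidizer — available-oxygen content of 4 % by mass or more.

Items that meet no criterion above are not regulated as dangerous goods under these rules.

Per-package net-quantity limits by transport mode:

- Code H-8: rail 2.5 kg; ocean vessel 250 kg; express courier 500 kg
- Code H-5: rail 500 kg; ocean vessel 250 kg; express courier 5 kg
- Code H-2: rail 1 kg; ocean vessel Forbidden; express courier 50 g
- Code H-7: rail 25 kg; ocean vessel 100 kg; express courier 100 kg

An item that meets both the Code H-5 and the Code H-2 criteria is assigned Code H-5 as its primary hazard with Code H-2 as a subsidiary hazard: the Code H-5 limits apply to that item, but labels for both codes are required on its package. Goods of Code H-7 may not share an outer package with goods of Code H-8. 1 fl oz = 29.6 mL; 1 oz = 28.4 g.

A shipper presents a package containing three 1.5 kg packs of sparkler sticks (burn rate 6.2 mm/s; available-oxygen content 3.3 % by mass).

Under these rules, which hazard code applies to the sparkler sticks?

Code H-2

With burn rate 6.2 mm/s (> 2 mm/s), the sparkler sticks fall in Code H-2.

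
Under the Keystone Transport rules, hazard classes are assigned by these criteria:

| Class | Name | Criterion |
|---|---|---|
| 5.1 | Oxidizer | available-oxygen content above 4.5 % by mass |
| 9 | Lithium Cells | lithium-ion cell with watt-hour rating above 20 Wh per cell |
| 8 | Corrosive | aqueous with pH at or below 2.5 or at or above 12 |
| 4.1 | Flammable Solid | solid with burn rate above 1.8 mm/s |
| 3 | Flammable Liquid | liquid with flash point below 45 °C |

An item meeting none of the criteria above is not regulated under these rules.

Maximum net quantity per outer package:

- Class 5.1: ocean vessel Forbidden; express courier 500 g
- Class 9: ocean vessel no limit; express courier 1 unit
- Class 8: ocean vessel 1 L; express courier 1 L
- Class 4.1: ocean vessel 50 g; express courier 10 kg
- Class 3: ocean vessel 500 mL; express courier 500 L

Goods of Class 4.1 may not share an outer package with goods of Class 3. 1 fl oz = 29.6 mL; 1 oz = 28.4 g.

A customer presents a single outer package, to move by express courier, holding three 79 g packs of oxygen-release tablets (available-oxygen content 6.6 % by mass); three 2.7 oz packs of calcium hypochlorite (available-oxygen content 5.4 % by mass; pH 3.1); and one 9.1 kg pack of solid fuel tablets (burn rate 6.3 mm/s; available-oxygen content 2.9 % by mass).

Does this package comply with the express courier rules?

Yes

Available-oxygen content 6.6 % by mass meets the Class 5.1 criterion (Oxidizer), so the oxygen-release tablets are Class 5.1.
The calcium hypochlorite has available-oxygen content 5.4 % by mass, which is > 4.5 % by mass, so it is Class 5.1 (Oxidizer).
Burn rate 6.3 mm/s meets the Class 4.1 criterion (Flammable Solid), so the solid fuel tablets are Class 4.1.
Class 5.1 net quantity: (three 79 g packs = 237 g) + (three 2.7 oz packs = 230.04 g) = 467.04 g.
467.04 g ≤ 500 g (express courier limit, Class 5.1) — within limit.
Class 4.1 quantity: 9.1 kg.
That is within the Class 4.1 express courier limit of 10 kg.
The segregation rule (Class 4.1 with Class 3) does not apply to Class 5.1 with Class 4.1.
Every hazard class is within its express courier limit and no segregation rule is violated.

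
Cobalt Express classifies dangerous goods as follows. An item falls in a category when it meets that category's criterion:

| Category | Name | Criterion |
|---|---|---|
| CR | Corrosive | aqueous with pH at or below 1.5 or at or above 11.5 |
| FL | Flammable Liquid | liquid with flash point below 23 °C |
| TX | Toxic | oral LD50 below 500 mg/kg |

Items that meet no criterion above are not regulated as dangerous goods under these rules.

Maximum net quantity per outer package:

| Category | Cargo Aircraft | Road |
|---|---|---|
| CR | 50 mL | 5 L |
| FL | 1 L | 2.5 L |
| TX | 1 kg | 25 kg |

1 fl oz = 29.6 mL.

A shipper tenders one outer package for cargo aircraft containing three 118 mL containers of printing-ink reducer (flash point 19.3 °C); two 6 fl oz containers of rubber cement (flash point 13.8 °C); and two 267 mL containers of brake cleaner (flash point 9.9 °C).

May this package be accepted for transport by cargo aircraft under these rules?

No

Printing-ink reducer: flash point 19.3 °C < 23 °C → Category FL (Flammable Liquid).
With flash point 13.8 °C (< 23 °C), the rubber cement falls in Category FL.
With flash point 9.9 °C (< 23 °C), the brake cleaner falls in Category FL.
Category FL net quantity: (three 118 mL containers = 354 mL) + (two 6 fl oz containers = 355.2 mL) + (two 267 mL containers = 534 mL) = 1243.2 mL.
1243.2 mL > 1 L (cargo aircraft limit, Category FL) — over the limit.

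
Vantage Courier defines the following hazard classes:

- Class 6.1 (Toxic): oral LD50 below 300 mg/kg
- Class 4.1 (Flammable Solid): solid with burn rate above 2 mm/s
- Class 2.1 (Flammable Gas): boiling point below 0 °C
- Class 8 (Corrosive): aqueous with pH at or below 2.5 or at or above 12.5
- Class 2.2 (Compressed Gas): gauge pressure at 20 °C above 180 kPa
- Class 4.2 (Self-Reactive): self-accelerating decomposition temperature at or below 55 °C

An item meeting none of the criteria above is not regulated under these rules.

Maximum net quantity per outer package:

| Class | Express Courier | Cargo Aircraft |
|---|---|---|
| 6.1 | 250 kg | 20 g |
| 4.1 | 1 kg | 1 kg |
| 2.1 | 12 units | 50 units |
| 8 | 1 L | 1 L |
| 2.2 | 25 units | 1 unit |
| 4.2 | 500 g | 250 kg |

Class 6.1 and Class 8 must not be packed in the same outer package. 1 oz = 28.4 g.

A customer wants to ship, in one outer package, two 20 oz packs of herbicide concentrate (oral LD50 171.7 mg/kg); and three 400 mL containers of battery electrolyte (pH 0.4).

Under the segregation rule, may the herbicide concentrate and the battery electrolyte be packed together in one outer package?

No

Herbicide concentrate: oral LD50 171.7 mg/kg < 300 mg/kg → Class 6.1 (Toxic).
The battery electrolyte has pH 0.4, which is ≤ 2.5, so it is Class 8 (Corrosive).
Class 6.1 and Class 8 may not share an outer package.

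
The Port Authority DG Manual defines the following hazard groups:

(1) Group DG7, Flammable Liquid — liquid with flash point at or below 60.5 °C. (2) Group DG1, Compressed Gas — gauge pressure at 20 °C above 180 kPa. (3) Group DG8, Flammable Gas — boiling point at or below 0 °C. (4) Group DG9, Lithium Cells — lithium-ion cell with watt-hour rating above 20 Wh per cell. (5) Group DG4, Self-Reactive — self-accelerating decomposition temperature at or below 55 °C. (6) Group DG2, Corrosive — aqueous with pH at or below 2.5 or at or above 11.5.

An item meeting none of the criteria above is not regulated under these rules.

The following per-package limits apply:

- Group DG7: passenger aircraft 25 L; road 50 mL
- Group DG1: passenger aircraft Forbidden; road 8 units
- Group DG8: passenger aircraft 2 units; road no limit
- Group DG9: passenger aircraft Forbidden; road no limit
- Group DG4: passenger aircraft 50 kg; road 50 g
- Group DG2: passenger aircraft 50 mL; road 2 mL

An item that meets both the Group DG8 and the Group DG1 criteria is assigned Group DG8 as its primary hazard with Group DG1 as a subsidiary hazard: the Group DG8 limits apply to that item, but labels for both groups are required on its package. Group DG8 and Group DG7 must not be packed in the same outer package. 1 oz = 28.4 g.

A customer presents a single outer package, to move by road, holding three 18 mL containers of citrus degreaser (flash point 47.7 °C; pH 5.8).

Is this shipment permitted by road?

The citrus degreaser has flash point 47.7 °C, which is ≤ 60.5 °C, so it is Group DG7 (Flammable Liquid).
Group DG7 quantity: three 18 mL containers = 54 mL.
That exceeds the Group DG7 road limit of 50 mL.

No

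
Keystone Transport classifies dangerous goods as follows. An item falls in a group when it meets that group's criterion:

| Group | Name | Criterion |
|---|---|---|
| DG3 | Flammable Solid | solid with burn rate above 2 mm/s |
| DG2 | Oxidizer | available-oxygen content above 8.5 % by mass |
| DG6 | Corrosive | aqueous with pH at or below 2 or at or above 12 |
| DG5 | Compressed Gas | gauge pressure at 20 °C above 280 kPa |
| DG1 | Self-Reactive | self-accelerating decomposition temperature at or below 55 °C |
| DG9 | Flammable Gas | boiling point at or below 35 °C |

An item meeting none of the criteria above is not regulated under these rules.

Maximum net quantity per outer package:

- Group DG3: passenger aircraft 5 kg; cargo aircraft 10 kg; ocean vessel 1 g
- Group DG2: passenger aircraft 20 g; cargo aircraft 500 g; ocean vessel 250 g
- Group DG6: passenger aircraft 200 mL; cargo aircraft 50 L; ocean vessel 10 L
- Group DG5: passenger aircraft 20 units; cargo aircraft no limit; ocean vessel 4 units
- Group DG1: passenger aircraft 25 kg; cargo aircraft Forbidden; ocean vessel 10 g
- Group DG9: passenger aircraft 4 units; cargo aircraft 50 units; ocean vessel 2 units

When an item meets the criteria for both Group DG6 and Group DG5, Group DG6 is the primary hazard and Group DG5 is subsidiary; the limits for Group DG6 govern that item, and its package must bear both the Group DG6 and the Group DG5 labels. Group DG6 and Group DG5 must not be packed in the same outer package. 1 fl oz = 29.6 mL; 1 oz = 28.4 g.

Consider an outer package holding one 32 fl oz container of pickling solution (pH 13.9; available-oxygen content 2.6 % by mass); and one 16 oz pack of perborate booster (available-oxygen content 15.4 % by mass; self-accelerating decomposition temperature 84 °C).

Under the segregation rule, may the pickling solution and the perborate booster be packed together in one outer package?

Yes

The pickling solution has pH 13.9, which is ≥ 12, so it is Group DG6 (Corrosive).
Available-oxygen content 15.4 % by mass meets the Group DG2 criterion (Oxidizer), so the perborate booster is Group DG2.
No segregation rule bars Group DG6 with Group DG2.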